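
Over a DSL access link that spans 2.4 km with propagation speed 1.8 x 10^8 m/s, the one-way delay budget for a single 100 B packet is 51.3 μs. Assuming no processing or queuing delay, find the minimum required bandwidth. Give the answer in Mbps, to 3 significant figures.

21.1 Mbps

L = 800 bits.
Propagation delay = 2400 / 180000000 = 13.3333 μs.
Transmission budget = 51.3 − 13.3333 = 37.9667 μs.
R ≥ L / t_tx = 800 bits / 3.79667e-05 s = 21.1 Mbps.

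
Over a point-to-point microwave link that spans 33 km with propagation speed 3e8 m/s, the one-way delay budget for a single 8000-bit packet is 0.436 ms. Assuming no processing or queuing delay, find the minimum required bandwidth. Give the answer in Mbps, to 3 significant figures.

24.5 Mbps

Propagation delay = 33000 / 300000000 = 0.11 ms.
Transmission budget = 0.436 − 0.11 = 0.326 ms.
R ≥ L / t_tx = 8000 bits / 0.000326 s = 24.5 Mbps.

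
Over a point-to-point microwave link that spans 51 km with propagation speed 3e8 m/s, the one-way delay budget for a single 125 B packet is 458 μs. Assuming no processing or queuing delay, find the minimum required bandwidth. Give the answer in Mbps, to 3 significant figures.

3.47 Mbps

L = 1000 bits.
Propagation delay = 51000 / 300000000 = 170 μs.
Transmission budget = 458 − 170 = 288 μs.
R ≥ L / t_tx = 1000 bits / 0.000288 s = 3.47 Mbps.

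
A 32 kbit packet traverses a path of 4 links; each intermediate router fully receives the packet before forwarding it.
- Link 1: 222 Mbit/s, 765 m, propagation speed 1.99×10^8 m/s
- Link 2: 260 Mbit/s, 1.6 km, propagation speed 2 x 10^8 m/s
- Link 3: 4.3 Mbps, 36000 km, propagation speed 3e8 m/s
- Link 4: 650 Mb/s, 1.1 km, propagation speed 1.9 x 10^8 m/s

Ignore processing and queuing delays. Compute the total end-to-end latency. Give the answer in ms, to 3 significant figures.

L = 32000 bits.
Transmission delays (L/R per hop): 0.144144, 0.123077, 7.44186, 0.0492308 ms; sum = 7.75831 ms.
Propagation delays (d/s per hop): 0.00384422, 0.008, 120, 0.00578947 ms; sum = 120.018 ms.
End-to-end = 128 ms.

128 ms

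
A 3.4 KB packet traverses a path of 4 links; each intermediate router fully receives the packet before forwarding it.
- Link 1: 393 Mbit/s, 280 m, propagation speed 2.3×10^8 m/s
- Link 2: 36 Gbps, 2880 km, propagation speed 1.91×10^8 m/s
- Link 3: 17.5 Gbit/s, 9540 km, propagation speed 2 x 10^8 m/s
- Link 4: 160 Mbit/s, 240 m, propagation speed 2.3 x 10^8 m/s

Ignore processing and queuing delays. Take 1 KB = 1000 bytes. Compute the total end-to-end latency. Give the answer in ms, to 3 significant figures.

L = 27200 bits.
Transmission delays (L/R per hop): 0.0692112, 0.000755556, 0.00155429, 0.17 ms; sum = 0.241521 ms.
Propagation delays (d/s per hop): 0.00121739, 15.0785, 47.7, 0.00104348 ms; sum = 62.7808 ms.
End-to-end = 63.0 ms.

63.0 ms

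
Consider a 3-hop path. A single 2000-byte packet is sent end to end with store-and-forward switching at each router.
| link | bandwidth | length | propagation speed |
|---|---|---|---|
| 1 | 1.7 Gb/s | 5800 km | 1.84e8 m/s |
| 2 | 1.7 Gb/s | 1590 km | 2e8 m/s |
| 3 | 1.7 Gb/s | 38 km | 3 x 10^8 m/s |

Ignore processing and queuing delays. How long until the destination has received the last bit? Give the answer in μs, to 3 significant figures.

L = 2000 × 8 = 16000 bits.
Transmission delay per hop = L/R = 16000/1700000000 = 9.41176 μs; 3 hops → 28.2353 μs.
Propagation delays (d/s per hop): 31521.7, 7950, 126.667 μs; sum = 39598.4 μs.
End-to-end = 39600 μs.

39600 μs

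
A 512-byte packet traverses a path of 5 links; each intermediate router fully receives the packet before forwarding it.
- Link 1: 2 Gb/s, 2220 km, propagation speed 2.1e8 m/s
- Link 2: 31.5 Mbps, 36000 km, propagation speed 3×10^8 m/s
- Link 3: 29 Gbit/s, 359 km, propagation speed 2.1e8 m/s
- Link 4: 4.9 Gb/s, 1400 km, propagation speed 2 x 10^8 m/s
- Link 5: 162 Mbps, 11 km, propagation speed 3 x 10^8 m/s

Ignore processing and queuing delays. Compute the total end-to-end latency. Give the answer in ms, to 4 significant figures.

139.5 ms

L = 512 × 8 = 4096 bits.
Transmission delays (L/R per hop): 0.002048, 0.130032, 0.000141241, 0.000835918, 0.025284 ms; sum = 0.158341 ms.
Propagation delays (d/s per hop): 10.5714, 120, 1.70952, 7, 0.0366667 ms; sum = 139.318 ms.
End-to-end = 139.5 ms.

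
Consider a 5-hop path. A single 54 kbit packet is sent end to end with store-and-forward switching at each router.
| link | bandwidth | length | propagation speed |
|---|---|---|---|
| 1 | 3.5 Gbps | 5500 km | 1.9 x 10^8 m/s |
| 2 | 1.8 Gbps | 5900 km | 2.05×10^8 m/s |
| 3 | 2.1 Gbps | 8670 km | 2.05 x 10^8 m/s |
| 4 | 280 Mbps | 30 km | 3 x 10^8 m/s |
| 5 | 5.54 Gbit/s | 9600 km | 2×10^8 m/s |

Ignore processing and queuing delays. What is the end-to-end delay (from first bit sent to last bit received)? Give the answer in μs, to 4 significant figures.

148400 μs

L = 54000 bits.
Transmission delays (L/R per hop): 15.4286, 30, 25.7143, 192.857, 9.74729 μs; sum = 273.747 μs.
Propagation delays (d/s per hop): 28947.4, 28780.5, 42292.7, 100, 48000 μs; sum = 148121 μs.
End-to-end = 148400 μs.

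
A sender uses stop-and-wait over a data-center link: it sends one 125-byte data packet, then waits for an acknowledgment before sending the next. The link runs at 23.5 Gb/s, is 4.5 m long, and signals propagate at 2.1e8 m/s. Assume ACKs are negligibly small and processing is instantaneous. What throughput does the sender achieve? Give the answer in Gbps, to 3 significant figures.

t_tx = L/R = 1000/23500000000 = 4.25532e-08 s.
t_prop = 4.5/210000000 = 2.14286e-08 s; RTT = 4.28571e-08 s.
Cycle = t_tx + RTT = 8.54103e-08 s.
Throughput = L / cycle = 1000 / 8.54103e-08 = 11.7 Gbps.

11.7 Gbps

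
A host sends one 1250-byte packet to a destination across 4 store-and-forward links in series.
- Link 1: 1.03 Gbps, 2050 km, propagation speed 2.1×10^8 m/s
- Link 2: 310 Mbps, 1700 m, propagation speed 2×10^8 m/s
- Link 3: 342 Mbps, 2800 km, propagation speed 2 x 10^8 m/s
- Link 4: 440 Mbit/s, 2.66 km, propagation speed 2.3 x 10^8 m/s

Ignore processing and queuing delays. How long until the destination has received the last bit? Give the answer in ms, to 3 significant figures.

23.9 ms

L = 1250 × 8 = 10000 bits.
Transmission delays (L/R per hop): 0.00970874, 0.0322581, 0.0292398, 0.0227273 ms; sum = 0.0939338 ms.
Propagation delays (d/s per hop): 9.7619, 0.0085, 14, 0.0115652 ms; sum = 23.782 ms.
End-to-end = 23.9 ms.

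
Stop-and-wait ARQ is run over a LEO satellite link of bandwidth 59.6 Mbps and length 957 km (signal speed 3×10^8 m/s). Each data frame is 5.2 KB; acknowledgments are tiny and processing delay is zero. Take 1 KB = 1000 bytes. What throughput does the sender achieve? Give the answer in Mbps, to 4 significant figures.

5.877 Mbps

t_tx = L/R = 41600/59600000 = 0.000697987 s.
t_prop = 957000/300000000 = 0.00319 s; RTT = 0.00638 s.
Cycle = t_tx + RTT = 0.00707799 s.
Throughput = L / cycle = 41600 / 0.00707799 = 5.877 Mbps.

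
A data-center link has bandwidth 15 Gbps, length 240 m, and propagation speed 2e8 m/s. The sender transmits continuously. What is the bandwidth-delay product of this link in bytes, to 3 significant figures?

2250 bytes

Propagation delay = 240 / 200000000 = 1.2e-06 s.
BDP = R × t_prop = 15000000000 × 1.2e-06 = 18000 bits.
In bytes: 18000/8 = 2250 bytes.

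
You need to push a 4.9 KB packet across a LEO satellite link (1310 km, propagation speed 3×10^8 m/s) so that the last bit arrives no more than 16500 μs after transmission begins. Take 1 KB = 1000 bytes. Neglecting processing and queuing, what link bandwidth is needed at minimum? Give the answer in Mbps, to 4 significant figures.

L = 39200 bits.
Propagation delay = 1310000 / 300000000 = 4366.67 μs.
Transmission budget = 16500 − 4366.67 = 12133.3 μs.
R ≥ L / t_tx = 39200 bits / 0.0121333 s = 3.231 Mbps.

3.231 Mbps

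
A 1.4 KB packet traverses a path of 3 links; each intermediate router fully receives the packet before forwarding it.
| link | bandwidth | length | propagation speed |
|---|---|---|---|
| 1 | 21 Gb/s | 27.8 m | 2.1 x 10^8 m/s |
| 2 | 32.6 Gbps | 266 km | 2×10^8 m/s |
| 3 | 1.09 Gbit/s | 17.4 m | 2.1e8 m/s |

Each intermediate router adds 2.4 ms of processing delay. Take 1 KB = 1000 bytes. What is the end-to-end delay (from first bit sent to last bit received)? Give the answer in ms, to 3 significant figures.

6.14 ms

L = 11200 bits.
Transmission delays (L/R per hop): 0.000533333, 0.000343558, 0.0102752 ms; sum = 0.0111521 ms.
Propagation delays (d/s per hop): 0.000132381, 1.33, 8.28571e-05 ms; sum = 1.33022 ms.
Processing at 2 router(s): 2 × 2.4 ms = 4.8 ms.
End-to-end = 6.14 ms.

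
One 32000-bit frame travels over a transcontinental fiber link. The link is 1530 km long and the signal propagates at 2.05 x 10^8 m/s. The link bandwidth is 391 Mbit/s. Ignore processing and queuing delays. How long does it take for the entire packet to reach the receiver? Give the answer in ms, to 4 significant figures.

7.545 ms

Transmission delay = L/R = 32000 / 391000000 = 0.0818414 ms.
Propagation delay = d/s = 1530000 m / 2.05e+08 m/s = 7.46341 ms.
Total = 7.545 ms.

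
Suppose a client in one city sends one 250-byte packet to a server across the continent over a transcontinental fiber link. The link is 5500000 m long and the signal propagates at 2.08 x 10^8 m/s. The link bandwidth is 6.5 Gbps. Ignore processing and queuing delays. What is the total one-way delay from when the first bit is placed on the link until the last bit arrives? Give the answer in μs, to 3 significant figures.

26400 μs

L = 250 × 8 = 2000 bits.
Transmission delay = L/R = 2000 / 6500000000 = 0.307692 μs.
Propagation delay = d/s = 5500000 m / 208000000 m/s = 26442.3 μs.
Total = 26400 μs.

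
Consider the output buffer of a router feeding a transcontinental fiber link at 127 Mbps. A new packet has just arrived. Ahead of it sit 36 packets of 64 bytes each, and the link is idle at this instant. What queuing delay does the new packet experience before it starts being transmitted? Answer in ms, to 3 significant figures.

0.145 ms

Each queued packet: L/R = 512/127000000 = 0.0040315 ms.
36 queued → 0.145134 ms.
Queuing delay = 0.145 ms.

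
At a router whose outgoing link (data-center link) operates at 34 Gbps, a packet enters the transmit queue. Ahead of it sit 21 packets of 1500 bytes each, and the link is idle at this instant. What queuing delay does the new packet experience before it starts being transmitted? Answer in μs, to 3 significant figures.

Each queued packet: L/R = 12000/34000000000 = 0.352941 μs.
21 queued → 7.41176 μs.
Queuing delay = 7.41 μs.

7.41 μs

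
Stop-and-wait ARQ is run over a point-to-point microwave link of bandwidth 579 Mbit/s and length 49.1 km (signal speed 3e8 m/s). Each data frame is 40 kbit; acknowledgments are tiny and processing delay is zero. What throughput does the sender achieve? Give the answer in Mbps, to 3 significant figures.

101 Mbps

t_tx = L/R = 40000/579000000 = 6.90846e-05 s.
t_prop = 49100/300000000 = 0.000163667 s; RTT = 0.000327333 s.
Cycle = t_tx + RTT = 0.000396418 s.
Throughput = L / cycle = 40000 / 0.000396418 = 101 Mbps.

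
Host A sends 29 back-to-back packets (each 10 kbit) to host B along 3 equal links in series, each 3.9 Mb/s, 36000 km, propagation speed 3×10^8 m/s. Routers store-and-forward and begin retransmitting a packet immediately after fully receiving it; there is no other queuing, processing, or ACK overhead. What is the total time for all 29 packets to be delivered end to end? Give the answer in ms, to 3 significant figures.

439 ms

Per-hop transmission t_tx = L/R = 10000/3900000 = 2.5641 ms.
Per-hop propagation t_prop = 36000000/300000000 = 120 ms.
Pipeline fill: first packet needs 3·t_tx to clear all hops; remaining 28 packets each add one t_tx.
Total = (3+29-1)·t_tx + 3·t_prop = 31·2.5641 + 3·120 = 439 ms.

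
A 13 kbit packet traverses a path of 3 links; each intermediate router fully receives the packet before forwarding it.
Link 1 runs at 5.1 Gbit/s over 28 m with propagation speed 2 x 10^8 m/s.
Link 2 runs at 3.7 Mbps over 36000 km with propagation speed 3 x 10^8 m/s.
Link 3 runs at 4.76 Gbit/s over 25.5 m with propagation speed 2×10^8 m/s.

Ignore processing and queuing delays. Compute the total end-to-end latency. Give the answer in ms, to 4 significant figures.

L = 13000 bits.
Transmission delays (L/R per hop): 0.00254902, 3.51351, 0.00273109 ms; sum = 3.51879 ms.
Propagation delays (d/s per hop): 0.00014, 120, 0.0001275 ms; sum = 120 ms.
End-to-end = 123.5 ms.

123.5 ms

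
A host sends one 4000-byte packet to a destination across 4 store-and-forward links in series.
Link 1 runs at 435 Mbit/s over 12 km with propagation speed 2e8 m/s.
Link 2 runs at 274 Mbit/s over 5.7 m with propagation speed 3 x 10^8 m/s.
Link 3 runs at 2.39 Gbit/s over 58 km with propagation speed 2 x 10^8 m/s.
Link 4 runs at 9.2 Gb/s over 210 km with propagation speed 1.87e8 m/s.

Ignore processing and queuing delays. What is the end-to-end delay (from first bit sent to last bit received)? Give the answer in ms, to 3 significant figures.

1.68 ms

L = 4000 × 8 = 32000 bits.
Transmission delays (L/R per hop): 0.0735632, 0.116788, 0.0133891, 0.00347826 ms; sum = 0.207219 ms.
Propagation delays (d/s per hop): 0.06, 1.9e-05, 0.29, 1.12299 ms; sum = 1.47301 ms.
End-to-end = 1.68 ms.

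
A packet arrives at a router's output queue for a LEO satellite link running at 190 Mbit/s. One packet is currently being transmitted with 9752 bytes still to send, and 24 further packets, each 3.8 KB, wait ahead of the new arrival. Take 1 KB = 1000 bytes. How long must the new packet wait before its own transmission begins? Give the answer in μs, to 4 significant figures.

Each queued packet: L/R = 30400/190000000 = 160 μs.
24 queued → 3840 μs.
Plus remaining 78016 bits of current packet: 410.611 μs.
Queuing delay = 4251 μs.

4251 μs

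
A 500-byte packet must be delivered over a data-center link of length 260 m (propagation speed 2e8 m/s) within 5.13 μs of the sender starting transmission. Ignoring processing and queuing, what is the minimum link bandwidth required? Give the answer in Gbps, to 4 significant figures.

L = 4000 bits.
Propagation delay = 260 / 200000000 = 1.3 μs.
Transmission budget = 5.13 − 1.3 = 3.83 μs.
R ≥ L / t_tx = 4000 bits / 3.83e-06 s = 1.044 Gbps.

1.044 Gbps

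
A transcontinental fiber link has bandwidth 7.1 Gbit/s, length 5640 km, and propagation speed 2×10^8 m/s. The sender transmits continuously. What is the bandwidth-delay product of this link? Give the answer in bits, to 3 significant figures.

200000000 bits

Propagation delay = 5640000 / 200000000 = 0.0282 s.
BDP = R × t_prop = 7100000000 × 0.0282 = 200220000 bits.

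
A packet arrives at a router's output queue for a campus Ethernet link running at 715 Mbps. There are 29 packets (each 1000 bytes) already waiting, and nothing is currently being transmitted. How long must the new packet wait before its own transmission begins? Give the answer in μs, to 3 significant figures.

324 μs

Each queued packet: L/R = 8000/715000000 = 11.1888 μs.
29 queued → 324.476 μs.
Queuing delay = 324 μs.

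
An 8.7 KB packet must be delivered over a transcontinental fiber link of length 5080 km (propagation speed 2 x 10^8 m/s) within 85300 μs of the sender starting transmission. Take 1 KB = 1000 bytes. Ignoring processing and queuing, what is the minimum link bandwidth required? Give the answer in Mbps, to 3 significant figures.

1.16 Mbps

L = 69600 bits.
Propagation delay = 5080000 / 200000000 = 25400 μs.
Transmission budget = 85300 − 25400 = 59900 μs.
R ≥ L / t_tx = 69600 bits / 0.0599 s = 1.16 Mbps.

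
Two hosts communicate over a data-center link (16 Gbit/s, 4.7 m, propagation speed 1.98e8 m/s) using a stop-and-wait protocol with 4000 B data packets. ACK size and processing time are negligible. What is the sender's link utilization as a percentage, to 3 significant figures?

97.7 %

t_tx = L/R = 32000/16000000000 = 2e-06 s.
t_prop = 4.7/198000000 = 2.37374e-08 s; RTT = 4.74747e-08 s.
Cycle = t_tx + RTT = 2.04747e-06 s.
Utilization = t_tx / cycle = 2e-06/2.04747e-06 = 97.7 %.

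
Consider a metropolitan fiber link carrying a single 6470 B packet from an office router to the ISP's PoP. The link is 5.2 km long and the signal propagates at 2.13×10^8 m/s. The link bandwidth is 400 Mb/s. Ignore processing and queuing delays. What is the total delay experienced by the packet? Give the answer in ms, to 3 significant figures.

L = 6470 × 8 = 51760 bits.
Transmission delay = L/R = 51760 / 400000000 = 0.1294 ms.
Propagation delay = d/s = 5200 m / 213000000 m/s = 0.0244131 ms.
Total = 0.154 ms.

0.154 ms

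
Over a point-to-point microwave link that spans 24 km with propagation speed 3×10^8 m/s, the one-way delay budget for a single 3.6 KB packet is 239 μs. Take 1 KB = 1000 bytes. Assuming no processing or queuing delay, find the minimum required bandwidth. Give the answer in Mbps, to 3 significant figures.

L = 28800 bits.
Propagation delay = 24000 / 300000000 = 80 μs.
Transmission budget = 239 − 80 = 159 μs.
R ≥ L / t_tx = 28800 bits / 0.000159 s = 181 Mbps.

181 Mbps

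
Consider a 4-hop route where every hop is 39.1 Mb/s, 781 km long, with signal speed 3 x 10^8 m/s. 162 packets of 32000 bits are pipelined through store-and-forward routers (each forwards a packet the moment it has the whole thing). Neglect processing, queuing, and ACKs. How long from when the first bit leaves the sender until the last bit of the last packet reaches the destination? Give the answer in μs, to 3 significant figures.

145000 μs

Per-hop transmission t_tx = L/R = 32000/39100000 = 818.414 μs.
Per-hop propagation t_prop = 781000/300000000 = 2603.33 μs.
Pipeline fill: first packet needs 4·t_tx to clear all hops; remaining 161 packets each add one t_tx.
Total = (4+162-1)·t_tx + 4·t_prop = 165·818.414 + 4·2603.33 = 145000 μs.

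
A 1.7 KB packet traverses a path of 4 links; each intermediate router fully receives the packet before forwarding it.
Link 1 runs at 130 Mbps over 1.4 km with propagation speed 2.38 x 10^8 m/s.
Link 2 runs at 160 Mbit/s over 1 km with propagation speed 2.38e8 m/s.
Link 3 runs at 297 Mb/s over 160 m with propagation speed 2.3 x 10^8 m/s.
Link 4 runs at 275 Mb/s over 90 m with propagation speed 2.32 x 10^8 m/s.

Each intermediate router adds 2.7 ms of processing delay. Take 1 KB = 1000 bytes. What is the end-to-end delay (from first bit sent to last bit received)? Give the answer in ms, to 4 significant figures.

8.396 ms

L = 13600 bits.
Transmission delays (L/R per hop): 0.104615, 0.085, 0.0457912, 0.0494545 ms; sum = 0.284861 ms.
Propagation delays (d/s per hop): 0.00588235, 0.00420168, 0.000695652, 0.000387931 ms; sum = 0.0111676 ms.
Processing at 3 router(s): 3 × 2.7 ms = 8.1 ms.
End-to-end = 8.396 ms.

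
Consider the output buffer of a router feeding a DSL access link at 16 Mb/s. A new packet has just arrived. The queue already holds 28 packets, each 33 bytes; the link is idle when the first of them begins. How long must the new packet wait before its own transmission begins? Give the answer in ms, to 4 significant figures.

Each queued packet: L/R = 264/16000000 = 0.0165 ms.
28 queued → 0.462 ms.
Queuing delay = 0.4620 ms.

0.4620 ms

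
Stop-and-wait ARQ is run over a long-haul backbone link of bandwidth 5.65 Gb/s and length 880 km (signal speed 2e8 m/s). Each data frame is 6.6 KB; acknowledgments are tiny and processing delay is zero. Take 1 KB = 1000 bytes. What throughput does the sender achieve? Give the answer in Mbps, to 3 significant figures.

5.99 Mbps

t_tx = L/R = 52800/5650000000 = 9.34513e-06 s.
t_prop = 880000/200000000 = 0.0044 s; RTT = 0.0088 s.
Cycle = t_tx + RTT = 0.00880935 s.
Throughput = L / cycle = 52800 / 0.00880935 = 5.99 Mbps.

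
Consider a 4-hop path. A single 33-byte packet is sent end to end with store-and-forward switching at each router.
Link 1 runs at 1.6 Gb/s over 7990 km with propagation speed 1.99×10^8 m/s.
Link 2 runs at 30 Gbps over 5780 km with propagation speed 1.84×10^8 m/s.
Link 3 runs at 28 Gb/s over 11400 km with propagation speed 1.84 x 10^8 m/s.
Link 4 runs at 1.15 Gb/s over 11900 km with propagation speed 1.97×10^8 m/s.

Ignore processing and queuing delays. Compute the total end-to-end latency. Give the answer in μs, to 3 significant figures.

L = 33 × 8 = 264 bits.
Transmission delays (L/R per hop): 0.165, 0.0088, 0.00942857, 0.229565 μs; sum = 0.412794 μs.
Propagation delays (d/s per hop): 40150.8, 31413, 61956.5, 60406.1 μs; sum = 193926 μs.
End-to-end = 194000 μs.

194000 μs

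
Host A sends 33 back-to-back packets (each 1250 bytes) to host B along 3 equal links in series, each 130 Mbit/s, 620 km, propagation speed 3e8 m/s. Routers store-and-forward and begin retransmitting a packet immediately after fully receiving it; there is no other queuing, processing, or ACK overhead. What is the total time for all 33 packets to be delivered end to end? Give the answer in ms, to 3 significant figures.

Per-hop transmission t_tx = L/R = 10000/130000000 = 0.0769231 ms.
Per-hop propagation t_prop = 620000/300000000 = 2.06667 ms.
Pipeline fill: first packet needs 3·t_tx to clear all hops; remaining 32 packets each add one t_tx.
Total = (3+33-1)·t_tx + 3·t_prop = 35·0.0769231 + 3·2.06667 = 8.89 ms.

8.89 ms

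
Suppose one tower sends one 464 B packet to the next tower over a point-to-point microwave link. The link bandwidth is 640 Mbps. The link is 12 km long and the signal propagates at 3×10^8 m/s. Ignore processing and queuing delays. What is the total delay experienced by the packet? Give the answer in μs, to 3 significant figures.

45.8 μs

L = 464 × 8 = 3712 bits.
Transmission delay = L/R = 3712 / 640000000 = 5.8 μs.
Propagation delay = d/s = 12000 m / 300000000 m/s = 40 μs.
Total = 45.8 μs.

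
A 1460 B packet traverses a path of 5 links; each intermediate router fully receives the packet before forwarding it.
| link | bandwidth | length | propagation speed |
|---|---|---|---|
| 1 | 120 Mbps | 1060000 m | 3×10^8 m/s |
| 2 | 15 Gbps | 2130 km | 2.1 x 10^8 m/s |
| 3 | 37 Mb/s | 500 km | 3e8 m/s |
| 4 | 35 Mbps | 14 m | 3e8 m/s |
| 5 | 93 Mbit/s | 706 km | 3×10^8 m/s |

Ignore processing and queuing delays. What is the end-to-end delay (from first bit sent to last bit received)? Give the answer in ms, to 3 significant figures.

18.6 ms

L = 1460 × 8 = 11680 bits.
Transmission delays (L/R per hop): 0.0973333, 0.000778667, 0.315676, 0.333714, 0.125591 ms; sum = 0.873093 ms.
Propagation delays (d/s per hop): 3.53333, 10.1429, 1.66667, 4.66667e-05, 2.35333 ms; sum = 17.6962 ms.
End-to-end = 18.6 ms.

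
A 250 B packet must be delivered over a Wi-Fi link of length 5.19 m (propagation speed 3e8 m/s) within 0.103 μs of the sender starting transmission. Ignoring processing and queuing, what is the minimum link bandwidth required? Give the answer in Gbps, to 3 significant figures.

23.3 Gbps

L = 2000 bits.
Propagation delay = 5.19 / 300000000 = 0.0173 μs.
Transmission budget = 0.103 − 0.0173 = 0.0857 μs.
R ≥ L / t_tx = 2000 bits / 8.57e-08 s = 23.3 Gbps.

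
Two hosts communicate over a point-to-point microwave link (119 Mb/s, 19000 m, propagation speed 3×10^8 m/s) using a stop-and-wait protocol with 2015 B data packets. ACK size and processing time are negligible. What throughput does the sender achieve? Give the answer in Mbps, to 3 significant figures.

61.5 Mbps

t_tx = L/R = 16120/119000000 = 0.000135462 s.
t_prop = 19000/300000000 = 6.33333e-05 s; RTT = 0.000126667 s.
Cycle = t_tx + RTT = 0.000262129 s.
Throughput = L / cycle = 16120 / 0.000262129 = 61.5 Mbps.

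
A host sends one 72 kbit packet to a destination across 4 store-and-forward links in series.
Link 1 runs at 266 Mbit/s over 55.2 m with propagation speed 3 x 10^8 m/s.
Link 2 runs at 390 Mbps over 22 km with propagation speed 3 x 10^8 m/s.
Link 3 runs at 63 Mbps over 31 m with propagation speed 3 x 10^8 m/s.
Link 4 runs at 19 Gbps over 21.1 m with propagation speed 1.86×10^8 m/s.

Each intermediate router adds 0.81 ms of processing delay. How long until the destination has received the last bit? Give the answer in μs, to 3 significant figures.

4110 μs

L = 72000 bits.
Transmission delays (L/R per hop): 270.677, 184.615, 1142.86, 3.78947 μs; sum = 1601.94 μs.
Propagation delays (d/s per hop): 0.184, 73.3333, 0.103333, 0.113441 μs; sum = 73.7341 μs.
Processing at 3 router(s): 3 × 0.81 ms = 2430 μs.
End-to-end = 4110 μs.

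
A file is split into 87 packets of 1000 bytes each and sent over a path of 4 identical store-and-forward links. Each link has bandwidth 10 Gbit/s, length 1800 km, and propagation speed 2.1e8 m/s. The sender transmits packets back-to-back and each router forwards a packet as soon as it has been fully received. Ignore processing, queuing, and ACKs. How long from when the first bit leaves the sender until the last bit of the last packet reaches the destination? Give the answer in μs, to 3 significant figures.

Per-hop transmission t_tx = L/R = 8000/10000000000 = 0.8 μs.
Per-hop propagation t_prop = 1800000/210000000 = 8571.43 μs.
Pipeline fill: first packet needs 4·t_tx to clear all hops; remaining 86 packets each add one t_tx.
Total = (4+87-1)·t_tx + 4·t_prop = 90·0.8 + 4·8571.43 = 34400 μs.

34400 μs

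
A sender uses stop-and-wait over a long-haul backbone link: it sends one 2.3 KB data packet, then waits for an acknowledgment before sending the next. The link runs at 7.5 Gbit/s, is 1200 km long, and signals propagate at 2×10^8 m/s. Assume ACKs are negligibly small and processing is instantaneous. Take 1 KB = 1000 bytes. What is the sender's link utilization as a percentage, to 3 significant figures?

0.0204 %

t_tx = L/R = 18400/7500000000 = 2.45333e-06 s.
t_prop = 1200000/200000000 = 0.006 s; RTT = 0.012 s.
Cycle = t_tx + RTT = 0.0120025 s.
Utilization = t_tx / cycle = 2.45333e-06/0.0120025 = 0.0204 %.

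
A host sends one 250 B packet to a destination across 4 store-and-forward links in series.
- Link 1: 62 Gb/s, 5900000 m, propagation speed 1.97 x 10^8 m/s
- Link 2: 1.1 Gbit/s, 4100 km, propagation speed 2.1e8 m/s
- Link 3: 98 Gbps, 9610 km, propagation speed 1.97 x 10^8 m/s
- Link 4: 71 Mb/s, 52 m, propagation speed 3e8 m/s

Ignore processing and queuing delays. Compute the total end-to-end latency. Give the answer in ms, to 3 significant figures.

L = 250 × 8 = 2000 bits.
Transmission delays (L/R per hop): 3.22581e-05, 0.00181818, 2.04082e-05, 0.028169 ms; sum = 0.0300399 ms.
Propagation delays (d/s per hop): 29.9492, 19.5238, 48.7817, 0.000173333 ms; sum = 98.2549 ms.
End-to-end = 98.3 ms.

98.3 ms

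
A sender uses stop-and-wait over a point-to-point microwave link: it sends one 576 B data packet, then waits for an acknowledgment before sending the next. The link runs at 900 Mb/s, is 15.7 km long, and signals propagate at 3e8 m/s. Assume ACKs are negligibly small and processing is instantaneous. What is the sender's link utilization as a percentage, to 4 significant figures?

t_tx = L/R = 4608/900000000 = 5.12e-06 s.
t_prop = 15700/300000000 = 5.23333e-05 s; RTT = 0.000104667 s.
Cycle = t_tx + RTT = 0.000109787 s.
Utilization = t_tx / cycle = 5.12e-06/0.000109787 = 4.664 %.

4.664 %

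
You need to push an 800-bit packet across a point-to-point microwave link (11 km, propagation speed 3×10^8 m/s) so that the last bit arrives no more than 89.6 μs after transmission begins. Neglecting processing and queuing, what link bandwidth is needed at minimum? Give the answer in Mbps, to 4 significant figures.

15.11 Mbps

Propagation delay = 11000 / 300000000 = 36.6667 μs.
Transmission budget = 89.6 − 36.6667 = 52.9333 μs.
R ≥ L / t_tx = 800 bits / 5.29333e-05 s = 15.11 Mbps.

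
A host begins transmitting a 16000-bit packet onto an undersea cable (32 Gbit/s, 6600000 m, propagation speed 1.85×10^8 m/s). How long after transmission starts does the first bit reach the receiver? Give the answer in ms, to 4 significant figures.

First bit experiences only propagation delay: d/s = 6600000/185000000 = 35.68 ms.

35.68 ms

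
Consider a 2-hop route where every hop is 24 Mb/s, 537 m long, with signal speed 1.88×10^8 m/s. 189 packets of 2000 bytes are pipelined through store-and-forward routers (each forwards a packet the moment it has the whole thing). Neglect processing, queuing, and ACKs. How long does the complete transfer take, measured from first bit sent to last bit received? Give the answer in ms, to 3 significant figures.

Per-hop transmission t_tx = L/R = 16000/24000000 = 0.666667 ms.
Per-hop propagation t_prop = 537/188000000 = 0.00285638 ms.
Pipeline fill: first packet needs 2·t_tx to clear all hops; remaining 188 packets each add one t_tx.
Total = (2+189-1)·t_tx + 2·t_prop = 190·0.666667 + 2·0.00285638 = 127 ms.

127 ms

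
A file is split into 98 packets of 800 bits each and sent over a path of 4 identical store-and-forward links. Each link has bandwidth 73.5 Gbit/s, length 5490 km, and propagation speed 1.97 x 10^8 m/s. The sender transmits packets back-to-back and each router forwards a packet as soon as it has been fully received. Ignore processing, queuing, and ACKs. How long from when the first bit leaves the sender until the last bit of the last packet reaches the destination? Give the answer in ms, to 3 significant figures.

111 ms

Per-hop transmission t_tx = L/R = 800/73500000000 = 1.08844e-05 ms.
Per-hop propagation t_prop = 5490000/197000000 = 27.868 ms.
Pipeline fill: first packet needs 4·t_tx to clear all hops; remaining 97 packets each add one t_tx.
Total = (4+98-1)·t_tx + 4·t_prop = 101·1.08844e-05 + 4·27.868 = 111 ms.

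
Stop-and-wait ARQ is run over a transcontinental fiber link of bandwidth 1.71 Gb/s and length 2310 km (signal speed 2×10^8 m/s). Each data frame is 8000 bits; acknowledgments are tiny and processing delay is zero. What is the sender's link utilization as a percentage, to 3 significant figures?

0.0202 %

t_tx = L/R = 8000/1710000000 = 4.67836e-06 s.
t_prop = 2310000/200000000 = 0.01155 s; RTT = 0.0231 s.
Cycle = t_tx + RTT = 0.0231047 s.
Utilization = t_tx / cycle = 4.67836e-06/0.0231047 = 0.0202 %.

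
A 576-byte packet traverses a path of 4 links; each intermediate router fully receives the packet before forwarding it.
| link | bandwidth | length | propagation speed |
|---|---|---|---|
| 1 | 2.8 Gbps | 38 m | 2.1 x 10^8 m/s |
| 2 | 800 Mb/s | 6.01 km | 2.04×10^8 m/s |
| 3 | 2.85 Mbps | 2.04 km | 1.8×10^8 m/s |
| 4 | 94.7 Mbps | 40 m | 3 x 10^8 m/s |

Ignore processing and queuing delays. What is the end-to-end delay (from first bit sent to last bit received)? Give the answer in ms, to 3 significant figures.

L = 576 × 8 = 4608 bits.
Transmission delays (L/R per hop): 0.00164571, 0.00576, 1.61684, 0.0486589 ms; sum = 1.67291 ms.
Propagation delays (d/s per hop): 0.000180952, 0.0294608, 0.0113333, 0.000133333 ms; sum = 0.0411084 ms.
End-to-end = 1.71 ms.

1.71 ms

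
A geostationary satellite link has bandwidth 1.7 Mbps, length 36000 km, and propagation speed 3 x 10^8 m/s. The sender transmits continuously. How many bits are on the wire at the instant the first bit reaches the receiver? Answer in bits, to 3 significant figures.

204000 bits

Propagation delay = 36000000 / 300000000 = 0.12 s.
BDP = R × t_prop = 1700000 × 0.12 = 204000 bits.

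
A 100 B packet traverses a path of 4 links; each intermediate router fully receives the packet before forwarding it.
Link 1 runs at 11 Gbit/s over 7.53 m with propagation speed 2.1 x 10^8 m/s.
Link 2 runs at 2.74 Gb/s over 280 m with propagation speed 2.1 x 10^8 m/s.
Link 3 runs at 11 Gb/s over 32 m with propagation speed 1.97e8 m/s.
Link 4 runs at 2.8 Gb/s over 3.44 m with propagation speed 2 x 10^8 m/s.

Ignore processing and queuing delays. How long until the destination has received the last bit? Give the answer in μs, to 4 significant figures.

2.272 μs

L = 100 × 8 = 800 bits.
Transmission delays (L/R per hop): 0.0727273, 0.291971, 0.0727273, 0.285714 μs; sum = 0.72314 μs.
Propagation delays (d/s per hop): 0.0358571, 1.33333, 0.162437, 0.0172 μs; sum = 1.54883 μs.
End-to-end = 2.272 μs.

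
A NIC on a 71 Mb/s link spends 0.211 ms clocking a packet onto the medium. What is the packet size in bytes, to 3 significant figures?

1870 bytes

L = R × t_tx = 71000000 b/s × 0.000211 s = 14981 bits.
In bytes: 14981 / 8 = 1870 bytes.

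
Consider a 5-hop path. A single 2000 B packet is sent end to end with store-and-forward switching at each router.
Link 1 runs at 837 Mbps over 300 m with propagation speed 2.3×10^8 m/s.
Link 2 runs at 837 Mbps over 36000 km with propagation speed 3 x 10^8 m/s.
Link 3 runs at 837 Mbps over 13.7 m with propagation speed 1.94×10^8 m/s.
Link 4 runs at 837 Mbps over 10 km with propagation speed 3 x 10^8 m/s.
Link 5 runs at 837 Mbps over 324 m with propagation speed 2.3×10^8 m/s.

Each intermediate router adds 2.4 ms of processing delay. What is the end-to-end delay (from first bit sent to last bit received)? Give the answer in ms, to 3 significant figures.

L = 2000 × 8 = 16000 bits.
Transmission delay per hop = L/R = 16000/837000000 = 0.0191159 ms; 5 hops → 0.0955795 ms.
Propagation delays (d/s per hop): 0.00130435, 120, 7.06186e-05, 0.0333333, 0.0014087 ms; sum = 120.036 ms.
Processing at 4 router(s): 4 × 2.4 ms = 9.6 ms.
End-to-end = 130 ms.

130 ms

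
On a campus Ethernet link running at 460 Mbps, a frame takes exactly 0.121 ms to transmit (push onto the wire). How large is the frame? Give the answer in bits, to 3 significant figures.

55700 bits

L = R × t_tx = 460000000 b/s × 0.000121 s = 55660 bits.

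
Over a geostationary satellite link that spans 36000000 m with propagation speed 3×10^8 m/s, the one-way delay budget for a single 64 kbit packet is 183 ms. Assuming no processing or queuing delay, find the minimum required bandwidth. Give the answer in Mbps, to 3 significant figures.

1.02 Mbps

Propagation delay = 36000000 / 300000000 = 120 ms.
Transmission budget = 183 − 120 = 63 ms.
R ≥ L / t_tx = 64000 bits / 0.063 s = 1.02 Mbps.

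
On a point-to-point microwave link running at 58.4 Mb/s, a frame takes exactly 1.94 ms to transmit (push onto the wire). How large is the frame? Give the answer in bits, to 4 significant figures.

113300 bits

L = R × t_tx = 58400000 b/s × 0.00194 s = 113296 bits.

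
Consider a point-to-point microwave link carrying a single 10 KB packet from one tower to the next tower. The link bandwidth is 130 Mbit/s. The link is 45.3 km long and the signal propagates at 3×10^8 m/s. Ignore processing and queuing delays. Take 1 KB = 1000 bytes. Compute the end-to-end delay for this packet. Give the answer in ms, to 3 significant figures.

L = 80000 bits.
Transmission delay = L/R = 80000 / 130000000 = 0.615385 ms.
Propagation delay = d/s = 45300 m / 300000000 m/s = 0.151 ms.
Total = 0.766 ms.

0.766 ms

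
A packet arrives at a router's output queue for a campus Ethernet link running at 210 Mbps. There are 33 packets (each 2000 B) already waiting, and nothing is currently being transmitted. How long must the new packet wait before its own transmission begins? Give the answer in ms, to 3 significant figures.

2.51 ms

Each queued packet: L/R = 16000/210000000 = 0.0761905 ms.
33 queued → 2.51429 ms.
Queuing delay = 2.51 ms.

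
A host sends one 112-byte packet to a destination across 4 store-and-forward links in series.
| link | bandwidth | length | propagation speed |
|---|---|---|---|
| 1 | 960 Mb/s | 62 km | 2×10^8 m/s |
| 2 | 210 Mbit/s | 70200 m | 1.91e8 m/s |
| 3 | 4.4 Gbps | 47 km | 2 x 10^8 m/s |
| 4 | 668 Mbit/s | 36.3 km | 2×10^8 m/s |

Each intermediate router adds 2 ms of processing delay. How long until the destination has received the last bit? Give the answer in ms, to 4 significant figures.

L = 112 × 8 = 896 bits.
Transmission delays (L/R per hop): 0.000933333, 0.00426667, 0.000203636, 0.00134132 ms; sum = 0.00674495 ms.
Propagation delays (d/s per hop): 0.31, 0.367539, 0.235, 0.1815 ms; sum = 1.09404 ms.
Processing at 3 router(s): 3 × 2 ms = 6 ms.
End-to-end = 7.101 ms.

7.101 ms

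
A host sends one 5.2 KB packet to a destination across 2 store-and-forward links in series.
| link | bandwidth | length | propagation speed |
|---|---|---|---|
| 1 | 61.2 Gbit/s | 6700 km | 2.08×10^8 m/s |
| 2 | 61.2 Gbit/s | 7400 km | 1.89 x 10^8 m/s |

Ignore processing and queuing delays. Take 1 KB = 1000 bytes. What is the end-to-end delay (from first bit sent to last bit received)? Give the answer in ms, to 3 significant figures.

L = 41600 bits.
Transmission delay per hop = L/R = 41600/61200000000 = 0.000679739 ms; 2 hops → 0.00135948 ms.
Propagation delays (d/s per hop): 32.2115, 39.1534 ms; sum = 71.365 ms.
End-to-end = 71.4 ms.

71.4 ms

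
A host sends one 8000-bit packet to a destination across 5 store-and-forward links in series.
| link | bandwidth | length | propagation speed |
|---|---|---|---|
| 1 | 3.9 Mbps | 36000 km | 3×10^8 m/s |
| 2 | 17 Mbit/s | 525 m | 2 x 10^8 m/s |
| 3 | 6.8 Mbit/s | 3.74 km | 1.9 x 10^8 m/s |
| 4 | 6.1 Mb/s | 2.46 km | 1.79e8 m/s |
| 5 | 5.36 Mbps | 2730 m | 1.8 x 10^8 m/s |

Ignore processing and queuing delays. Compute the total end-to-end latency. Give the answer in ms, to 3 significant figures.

Transmission delays (L/R per hop): 2.05128, 0.470588, 1.17647, 1.31148, 1.49254 ms; sum = 6.50235 ms.
Propagation delays (d/s per hop): 120, 0.002625, 0.0196842, 0.013743, 0.0151667 ms; sum = 120.051 ms.
End-to-end = 127 ms.

127 ms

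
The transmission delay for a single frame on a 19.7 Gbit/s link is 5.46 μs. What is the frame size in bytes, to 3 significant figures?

13400 bytes

L = R × t_tx = 19700000000 b/s × 5.46e-06 s = 107562 bits.
In bytes: 107562 / 8 = 13400 bytes.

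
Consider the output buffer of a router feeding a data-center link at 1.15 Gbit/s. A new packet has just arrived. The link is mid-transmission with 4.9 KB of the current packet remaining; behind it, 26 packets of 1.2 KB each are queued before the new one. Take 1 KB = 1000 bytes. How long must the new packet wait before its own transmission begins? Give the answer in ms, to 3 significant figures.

0.251 ms

Each queued packet: L/R = 9600/1150000000 = 0.00834783 ms.
26 queued → 0.217043 ms.
Plus remaining 39200 bits of current packet: 0.034087 ms.
Queuing delay = 0.251 ms.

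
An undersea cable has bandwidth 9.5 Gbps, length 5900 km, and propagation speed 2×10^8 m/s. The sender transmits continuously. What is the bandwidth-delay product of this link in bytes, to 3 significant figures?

Propagation delay = 5900000 / 200000000 = 0.0295 s.
BDP = R × t_prop = 9500000000 × 0.0295 = 280250000 bits.
In bytes: 280250000/8 = 35000000 bytes.

35000000 bytes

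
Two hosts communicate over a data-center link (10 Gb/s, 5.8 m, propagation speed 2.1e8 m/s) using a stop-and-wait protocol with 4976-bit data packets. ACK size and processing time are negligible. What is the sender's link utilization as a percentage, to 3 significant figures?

t_tx = L/R = 4976/10000000000 = 4.976e-07 s.
t_prop = 5.8/210000000 = 2.7619e-08 s; RTT = 5.52381e-08 s.
Cycle = t_tx + RTT = 5.52838e-07 s.
Utilization = t_tx / cycle = 4.976e-07/5.52838e-07 = 90.0 %.

90.0 %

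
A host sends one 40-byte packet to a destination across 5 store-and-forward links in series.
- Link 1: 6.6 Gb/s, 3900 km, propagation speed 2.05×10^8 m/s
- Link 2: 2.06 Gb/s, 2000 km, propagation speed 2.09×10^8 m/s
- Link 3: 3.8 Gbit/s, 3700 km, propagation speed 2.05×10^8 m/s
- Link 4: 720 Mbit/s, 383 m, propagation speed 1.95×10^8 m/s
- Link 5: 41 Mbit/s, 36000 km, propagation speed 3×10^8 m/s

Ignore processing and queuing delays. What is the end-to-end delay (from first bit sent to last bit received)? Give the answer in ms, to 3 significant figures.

L = 40 × 8 = 320 bits.
Transmission delays (L/R per hop): 4.84848e-05, 0.00015534, 8.42105e-05, 0.000444444, 0.00780488 ms; sum = 0.00853736 ms.
Propagation delays (d/s per hop): 19.0244, 9.56938, 18.0488, 0.0019641, 120 ms; sum = 166.645 ms.
End-to-end = 167 ms.

167 ms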